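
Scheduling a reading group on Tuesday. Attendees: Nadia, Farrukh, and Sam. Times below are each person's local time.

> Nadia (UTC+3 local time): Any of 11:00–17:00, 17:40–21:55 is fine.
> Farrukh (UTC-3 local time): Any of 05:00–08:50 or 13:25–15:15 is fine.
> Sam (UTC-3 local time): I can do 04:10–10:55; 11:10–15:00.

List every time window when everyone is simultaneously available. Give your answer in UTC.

08:00-11:50, 16:25-18:00

Nadia in UTC: 08:00-14:00, 14:40-18:55 (subtract 3h to convert from UTC+3).
Farrukh in UTC: 08:00-11:50, 16:25-18:15 (add 3h to convert from UTC-3).
Sam in UTC: 07:10-13:55, 14:10-18:00 (add 3h to convert from UTC-3).
Nadia ∩ Farrukh: 08:00-11:50, 16:25-18:15.
Nadia ∩ Farrukh ∩ Sam: 08:00-11:50, 16:25-18:00.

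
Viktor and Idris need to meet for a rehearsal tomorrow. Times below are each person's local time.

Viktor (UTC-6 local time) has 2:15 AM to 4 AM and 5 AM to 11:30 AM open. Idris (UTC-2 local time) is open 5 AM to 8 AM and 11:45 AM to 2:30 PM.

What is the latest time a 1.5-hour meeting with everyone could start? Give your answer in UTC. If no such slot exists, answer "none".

Viktor in UTC: 08:15-10:00, 11:00-17:30 (add 6h to convert from UTC-6).
Idris in UTC: 07:00-10:00, 13:45-16:30 (add 2h to convert from UTC-2).
Viktor ∩ Idris: 08:15-10:00, 13:45-16:30.
The last common window of at least 90 minutes is 13:45-16:30; a 90-minute meeting can start as late as 15:00 and still end by 16:30.

15:00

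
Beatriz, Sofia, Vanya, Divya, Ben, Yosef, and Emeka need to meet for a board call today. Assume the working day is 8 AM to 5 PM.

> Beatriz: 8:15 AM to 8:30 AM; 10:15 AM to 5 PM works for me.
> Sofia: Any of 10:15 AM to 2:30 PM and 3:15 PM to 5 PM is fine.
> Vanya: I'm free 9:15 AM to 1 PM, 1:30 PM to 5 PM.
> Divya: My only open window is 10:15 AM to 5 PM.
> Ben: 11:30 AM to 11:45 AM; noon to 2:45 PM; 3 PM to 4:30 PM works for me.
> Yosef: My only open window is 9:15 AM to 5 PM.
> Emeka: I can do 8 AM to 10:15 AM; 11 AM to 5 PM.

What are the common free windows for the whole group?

Beatriz ∩ Sofia: 10:15-14:30, 15:15-17:00.
Beatriz ∩ Sofia ∩ Vanya: 10:15-13:00, 13:30-14:30, 15:15-17:00.
Beatriz ∩ Sofia ∩ Vanya ∩ Divya: 10:15-13:00, 13:30-14:30, 15:15-17:00.
Beatriz ∩ Sofia ∩ Vanya ∩ Divya ∩ Ben: 11:30-11:45, 12:00-13:00, 13:30-14:30, 15:15-16:30.
Beatriz ∩ Sofia ∩ Vanya ∩ Divya ∩ Ben ∩ Yosef: 11:30-11:45, 12:00-13:00, 13:30-14:30, 15:15-16:30.
Beatriz ∩ Sofia ∩ Vanya ∩ Divya ∩ Ben ∩ Yosef ∩ Emeka: 11:30-11:45, 12:00-13:00, 13:30-14:30, 15:15-16:30.

11:30-11:45, 12:00-13:00, 13:30-14:30, 15:15-16:30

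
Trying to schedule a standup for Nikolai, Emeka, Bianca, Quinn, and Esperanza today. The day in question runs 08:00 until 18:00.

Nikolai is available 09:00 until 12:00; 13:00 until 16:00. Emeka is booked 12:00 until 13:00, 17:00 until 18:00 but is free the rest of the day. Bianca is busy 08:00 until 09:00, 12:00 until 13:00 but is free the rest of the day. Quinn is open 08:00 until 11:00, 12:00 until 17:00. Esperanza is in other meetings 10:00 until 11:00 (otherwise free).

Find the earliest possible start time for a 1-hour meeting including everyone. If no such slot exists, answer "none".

09:00

Nikolai free: 09:00-12:00, 13:00-16:00.
Emeka free: 08:00-12:00, 13:00-17:00 (invert busy blocks within the working day).
Bianca free: 09:00-12:00, 13:00-18:00 (invert busy blocks within the working day).
Quinn free: 08:00-11:00, 12:00-17:00.
Esperanza free: 08:00-10:00, 11:00-18:00 (invert busy blocks within the working day).
Nikolai ∩ Emeka: 09:00-12:00, 13:00-16:00.
Nikolai ∩ Emeka ∩ Bianca: 09:00-12:00, 13:00-16:00.
Nikolai ∩ Emeka ∩ Bianca ∩ Quinn: 09:00-11:00, 13:00-16:00.
Nikolai ∩ Emeka ∩ Bianca ∩ Quinn ∩ Esperanza: 09:00-10:00, 13:00-16:00.
Those are the intersection windows.
The first common window of at least 60 minutes is 09:00-10:00, so the earliest start is 09:00.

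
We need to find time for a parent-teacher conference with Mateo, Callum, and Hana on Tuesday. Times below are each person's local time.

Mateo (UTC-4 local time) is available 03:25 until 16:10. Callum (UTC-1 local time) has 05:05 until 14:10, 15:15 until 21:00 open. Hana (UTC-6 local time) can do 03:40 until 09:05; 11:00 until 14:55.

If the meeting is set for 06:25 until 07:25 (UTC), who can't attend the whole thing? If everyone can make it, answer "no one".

Hana, Mateo

Mateo in UTC: 07:25-20:10 (add 4h to convert from UTC-4).
Callum in UTC: 06:05-15:10, 16:15-22:00 (add 1h to convert from UTC-1).
Hana in UTC: 09:40-15:05, 17:00-20:55 (add 6h to convert from UTC-6).
Mateo: not fully free for 06:25-07:25. Callum: free for 06:25-07:25. Hana: not fully free for 06:25-07:25.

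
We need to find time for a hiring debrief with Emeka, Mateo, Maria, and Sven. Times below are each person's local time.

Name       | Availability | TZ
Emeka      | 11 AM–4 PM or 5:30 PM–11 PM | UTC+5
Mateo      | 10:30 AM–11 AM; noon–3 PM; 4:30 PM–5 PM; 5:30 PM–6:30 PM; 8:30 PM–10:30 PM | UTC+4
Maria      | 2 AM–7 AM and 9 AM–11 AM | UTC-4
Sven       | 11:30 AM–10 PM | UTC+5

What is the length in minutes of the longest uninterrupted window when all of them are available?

180

Emeka in UTC: 06:00-11:00, 12:30-18:00 (subtract 5h to convert from UTC+5).
Mateo in UTC: 06:30-07:00, 08:00-11:00, 12:30-13:00, 13:30-14:30, 16:30-18:30 (subtract 4h to convert from UTC+4).
Maria in UTC: 06:00-11:00, 13:00-15:00 (add 4h to convert from UTC-4).
Sven in UTC: 06:30-17:00 (subtract 5h to convert from UTC+5).
Emeka ∩ Mateo: 06:30-07:00, 08:00-11:00, 12:30-13:00, 13:30-14:30, 16:30-18:00.
Emeka ∩ Mateo ∩ Maria: 06:30-07:00, 08:00-11:00, 13:30-14:30.
Emeka ∩ Mateo ∩ Maria ∩ Sven: 06:30-07:00, 08:00-11:00, 13:30-14:30.
So the common availability across everyone is 06:30-07:00, 08:00-11:00, 13:30-14:30.
The longest is 08:00-11:00 at 180 minutes.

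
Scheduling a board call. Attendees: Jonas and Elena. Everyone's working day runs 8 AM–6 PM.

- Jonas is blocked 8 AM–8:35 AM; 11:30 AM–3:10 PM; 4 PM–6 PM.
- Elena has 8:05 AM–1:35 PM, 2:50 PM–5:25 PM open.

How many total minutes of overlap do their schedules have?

225

Jonas free: 08:35-11:30, 15:10-16:00 (invert busy blocks within the working day).
Elena free: 08:05-13:35, 14:50-17:25.
Jonas ∩ Elena: 08:35-11:30, 15:10-16:00.
Summing the common windows: 175 + 50 = 225 minutes.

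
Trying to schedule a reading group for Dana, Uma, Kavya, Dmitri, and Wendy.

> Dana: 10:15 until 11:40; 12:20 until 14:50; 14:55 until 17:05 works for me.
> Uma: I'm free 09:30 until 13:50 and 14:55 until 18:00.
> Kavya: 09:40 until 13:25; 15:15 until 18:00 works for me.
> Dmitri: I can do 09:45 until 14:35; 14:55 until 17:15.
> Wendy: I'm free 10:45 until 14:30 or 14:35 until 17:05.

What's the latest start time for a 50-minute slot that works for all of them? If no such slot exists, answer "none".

Dana ∩ Uma: 10:15-11:40, 12:20-13:50, 14:55-17:05.
Dana ∩ Uma ∩ Kavya: 10:15-11:40, 12:20-13:25, 15:15-17:05.
Dana ∩ Uma ∩ Kavya ∩ Dmitri: 10:15-11:40, 12:20-13:25, 15:15-17:05.
Dana ∩ Uma ∩ Kavya ∩ Dmitri ∩ Wendy: 10:45-11:40, 12:20-13:25, 15:15-17:05.
Those are the intersection windows.
The last common window of at least 50 minutes is 15:15-17:05; a 50-minute meeting can start as late as 16:15 and still end by 17:05.

16:15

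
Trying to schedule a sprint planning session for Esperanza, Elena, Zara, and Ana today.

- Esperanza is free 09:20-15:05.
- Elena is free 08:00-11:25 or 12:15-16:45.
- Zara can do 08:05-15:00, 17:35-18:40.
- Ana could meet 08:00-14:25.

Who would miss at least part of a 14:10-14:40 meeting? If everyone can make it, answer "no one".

Ana

Esperanza: free for 14:10-14:40. Elena: free for 14:10-14:40. Zara: free for 14:10-14:40. Ana: not fully free for 14:10-14:40.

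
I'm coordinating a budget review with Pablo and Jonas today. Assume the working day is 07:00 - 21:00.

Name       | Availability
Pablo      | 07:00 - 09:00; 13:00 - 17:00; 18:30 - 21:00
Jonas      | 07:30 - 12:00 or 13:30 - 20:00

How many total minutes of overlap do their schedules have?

390

Pablo ∩ Jonas: 07:30-09:00, 13:30-17:00, 18:30-20:00.
Those are the intersection windows.
Summing the common windows: 90 + 210 + 90 = 390 minutes.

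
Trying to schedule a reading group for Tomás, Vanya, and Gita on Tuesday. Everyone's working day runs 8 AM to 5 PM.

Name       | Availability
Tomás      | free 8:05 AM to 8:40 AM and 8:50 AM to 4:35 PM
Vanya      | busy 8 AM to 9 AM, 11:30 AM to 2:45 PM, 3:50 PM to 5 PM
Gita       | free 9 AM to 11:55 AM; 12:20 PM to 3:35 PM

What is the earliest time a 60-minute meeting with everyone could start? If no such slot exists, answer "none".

09:00

Tomás free: 08:05-08:40, 08:50-16:35.
Vanya free: 09:00-11:30, 14:45-15:50 (invert busy blocks within the working day).
Gita free: 09:00-11:55, 12:20-15:35.
Tomás ∩ Vanya: 09:00-11:30, 14:45-15:50.
Tomás ∩ Vanya ∩ Gita: 09:00-11:30, 14:45-15:35.
The first common window of at least 60 minutes is 09:00-11:30, so the earliest start is 09:00.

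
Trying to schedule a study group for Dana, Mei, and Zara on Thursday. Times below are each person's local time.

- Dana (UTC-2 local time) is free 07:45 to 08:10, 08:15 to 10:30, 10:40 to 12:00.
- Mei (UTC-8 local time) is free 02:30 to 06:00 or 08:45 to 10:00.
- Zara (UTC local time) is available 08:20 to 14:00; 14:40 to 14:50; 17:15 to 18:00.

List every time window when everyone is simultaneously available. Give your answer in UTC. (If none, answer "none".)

Dana in UTC: 09:45-10:10, 10:15-12:30, 12:40-14:00 (add 2h to convert from UTC-2).
Mei in UTC: 10:30-14:00, 16:45-18:00 (add 8h to convert from UTC-8).
Zara in UTC: 08:20-14:00, 14:40-14:50, 17:15-18:00.
Dana ∩ Mei: 10:30-12:30, 12:40-14:00.
Dana ∩ Mei ∩ Zara: 10:30-12:30, 12:40-14:00.
So the common availability across everyone is 10:30-12:30, 12:40-14:00.

10:30-12:30, 12:40-14:00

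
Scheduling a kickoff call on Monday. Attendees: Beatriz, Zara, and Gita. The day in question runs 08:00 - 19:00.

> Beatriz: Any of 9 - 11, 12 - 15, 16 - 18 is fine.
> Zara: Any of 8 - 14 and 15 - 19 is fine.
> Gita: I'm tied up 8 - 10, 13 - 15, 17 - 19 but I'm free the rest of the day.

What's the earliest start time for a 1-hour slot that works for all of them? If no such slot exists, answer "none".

Beatriz free: 09:00-11:00, 12:00-15:00, 16:00-18:00.
Zara free: 08:00-14:00, 15:00-19:00.
Gita free: 10:00-13:00, 15:00-17:00 (invert busy blocks within the working day).
Beatriz ∩ Zara: 09:00-11:00, 12:00-14:00, 16:00-18:00.
Beatriz ∩ Zara ∩ Gita: 10:00-11:00, 12:00-13:00, 16:00-17:00.
Those are the intersection windows.
The first common window of at least 60 minutes is 10:00-11:00, so the earliest start is 10:00.

10:00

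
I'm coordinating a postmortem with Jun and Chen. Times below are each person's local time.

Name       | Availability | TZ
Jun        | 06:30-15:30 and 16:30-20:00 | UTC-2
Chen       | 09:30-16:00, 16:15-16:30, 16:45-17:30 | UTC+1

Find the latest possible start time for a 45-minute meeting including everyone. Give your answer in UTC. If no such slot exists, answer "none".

15:45

Jun in UTC: 08:30-17:30, 18:30-22:00 (add 2h to convert from UTC-2).
Chen in UTC: 08:30-15:00, 15:15-15:30, 15:45-16:30 (subtract 1h to convert from UTC+1).
Jun ∩ Chen: 08:30-15:00, 15:15-15:30, 15:45-16:30.
So the common availability across everyone is 08:30-15:00, 15:15-15:30, 15:45-16:30.
The last common window of at least 45 minutes is 15:45-16:30; a 45-minute meeting can start as late as 15:45 and still end by 16:30.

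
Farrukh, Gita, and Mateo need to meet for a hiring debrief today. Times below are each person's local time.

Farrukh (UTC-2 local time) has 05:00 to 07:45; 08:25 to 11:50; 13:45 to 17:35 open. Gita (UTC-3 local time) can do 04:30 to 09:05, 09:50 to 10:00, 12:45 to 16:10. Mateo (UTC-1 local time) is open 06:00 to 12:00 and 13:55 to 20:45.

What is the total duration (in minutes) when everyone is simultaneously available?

450

Farrukh in UTC: 07:00-09:45, 10:25-13:50, 15:45-19:35 (add 2h to convert from UTC-2).
Gita in UTC: 07:30-12:05, 12:50-13:00, 15:45-19:10 (add 3h to convert from UTC-3).
Mateo in UTC: 07:00-13:00, 14:55-21:45 (add 1h to convert from UTC-1).
Farrukh ∩ Gita: 07:30-09:45, 10:25-12:05, 12:50-13:00, 15:45-19:10.
Farrukh ∩ Gita ∩ Mateo: 07:30-09:45, 10:25-12:05, 12:50-13:00, 15:45-19:10.
So the common availability across everyone is 07:30-09:45, 10:25-12:05, 12:50-13:00, 15:45-19:10.
Summing the common windows: 135 + 100 + 10 + 205 = 450 minutes.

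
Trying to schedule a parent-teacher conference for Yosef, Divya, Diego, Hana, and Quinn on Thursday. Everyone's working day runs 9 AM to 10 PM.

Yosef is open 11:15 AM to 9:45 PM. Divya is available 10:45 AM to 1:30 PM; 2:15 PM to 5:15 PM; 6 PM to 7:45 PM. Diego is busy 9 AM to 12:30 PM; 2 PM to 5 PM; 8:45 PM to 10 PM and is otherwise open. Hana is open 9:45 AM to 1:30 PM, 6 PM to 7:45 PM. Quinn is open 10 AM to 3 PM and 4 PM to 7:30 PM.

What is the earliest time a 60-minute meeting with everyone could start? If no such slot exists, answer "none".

Yosef free: 11:15-21:45.
Divya free: 10:45-13:30, 14:15-17:15, 18:00-19:45.
Diego free: 12:30-14:00, 17:00-20:45 (invert busy blocks within the working day).
Hana free: 09:45-13:30, 18:00-19:45.
Quinn free: 10:00-15:00, 16:00-19:30.
Yosef ∩ Divya: 11:15-13:30, 14:15-17:15, 18:00-19:45.
Yosef ∩ Divya ∩ Diego: 12:30-13:30, 17:00-17:15, 18:00-19:45.
Yosef ∩ Divya ∩ Diego ∩ Hana: 12:30-13:30, 18:00-19:45.
Yosef ∩ Divya ∩ Diego ∩ Hana ∩ Quinn: 12:30-13:30, 18:00-19:30.
The first common window of at least 60 minutes is 12:30-13:30, so the earliest start is 12:30.

12:30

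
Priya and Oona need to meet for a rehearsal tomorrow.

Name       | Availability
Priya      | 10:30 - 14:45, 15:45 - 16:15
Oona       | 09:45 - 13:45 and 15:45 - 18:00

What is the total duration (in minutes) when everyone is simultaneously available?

Priya ∩ Oona: 10:30-13:45, 15:45-16:15.
So the common availability across everyone is 10:30-13:45, 15:45-16:15.
Summing the common windows: 195 + 30 = 225 minutes.

225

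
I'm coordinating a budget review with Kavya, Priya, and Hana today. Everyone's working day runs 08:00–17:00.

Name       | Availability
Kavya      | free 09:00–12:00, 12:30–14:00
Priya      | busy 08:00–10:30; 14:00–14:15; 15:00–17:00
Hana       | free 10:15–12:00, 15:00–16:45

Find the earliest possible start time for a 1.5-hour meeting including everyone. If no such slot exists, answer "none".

Kavya free: 09:00-12:00, 12:30-14:00.
Priya free: 10:30-14:00, 14:15-15:00 (invert busy blocks within the working day).
Hana free: 10:15-12:00, 15:00-16:45.
Kavya ∩ Priya: 10:30-12:00, 12:30-14:00.
Kavya ∩ Priya ∩ Hana: 10:30-12:00.
So the common availability across everyone is 10:30-12:00.
The first common window of at least 90 minutes is 10:30-12:00, so the earliest start is 10:30.

10:30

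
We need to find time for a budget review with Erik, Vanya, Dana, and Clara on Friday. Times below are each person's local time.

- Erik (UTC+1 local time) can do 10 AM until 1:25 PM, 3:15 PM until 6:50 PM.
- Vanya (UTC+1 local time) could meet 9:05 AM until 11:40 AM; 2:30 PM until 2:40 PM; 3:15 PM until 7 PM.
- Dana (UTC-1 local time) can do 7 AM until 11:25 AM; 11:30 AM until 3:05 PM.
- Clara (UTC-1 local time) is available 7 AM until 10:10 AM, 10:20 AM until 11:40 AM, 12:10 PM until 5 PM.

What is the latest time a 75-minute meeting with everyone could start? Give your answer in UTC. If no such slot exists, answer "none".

14:50

Erik in UTC: 09:00-12:25, 14:15-17:50 (subtract 1h to convert from UTC+1).
Vanya in UTC: 08:05-10:40, 13:30-13:40, 14:15-18:00 (subtract 1h to convert from UTC+1).
Dana in UTC: 08:00-12:25, 12:30-16:05 (add 1h to convert from UTC-1).
Clara in UTC: 08:00-11:10, 11:20-12:40, 13:10-18:00 (add 1h to convert from UTC-1).
Erik ∩ Vanya: 09:00-10:40, 14:15-17:50.
Erik ∩ Vanya ∩ Dana: 09:00-10:40, 14:15-16:05.
Erik ∩ Vanya ∩ Dana ∩ Clara: 09:00-10:40, 14:15-16:05.
The last common window of at least 75 minutes is 14:15-16:05; a 75-minute meeting can start as late as 14:50 and still end by 16:05.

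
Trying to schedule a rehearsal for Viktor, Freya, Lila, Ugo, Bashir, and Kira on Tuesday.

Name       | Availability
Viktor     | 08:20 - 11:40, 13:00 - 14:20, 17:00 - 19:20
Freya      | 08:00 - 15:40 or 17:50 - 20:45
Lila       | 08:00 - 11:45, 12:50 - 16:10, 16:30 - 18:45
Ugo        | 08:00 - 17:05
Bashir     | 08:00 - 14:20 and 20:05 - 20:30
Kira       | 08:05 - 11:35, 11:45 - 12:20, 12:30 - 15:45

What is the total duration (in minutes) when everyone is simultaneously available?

Viktor ∩ Freya: 08:20-11:40, 13:00-14:20, 17:50-19:20.
Viktor ∩ Freya ∩ Lila: 08:20-11:40, 13:00-14:20, 17:50-18:45.
Viktor ∩ Freya ∩ Lila ∩ Ugo: 08:20-11:40, 13:00-14:20.
Viktor ∩ Freya ∩ Lila ∩ Ugo ∩ Bashir: 08:20-11:40, 13:00-14:20.
Viktor ∩ Freya ∩ Lila ∩ Ugo ∩ Bashir ∩ Kira: 08:20-11:35, 13:00-14:20.
Those are the intersection windows.
Summing the common windows: 195 + 80 = 275 minutes.

275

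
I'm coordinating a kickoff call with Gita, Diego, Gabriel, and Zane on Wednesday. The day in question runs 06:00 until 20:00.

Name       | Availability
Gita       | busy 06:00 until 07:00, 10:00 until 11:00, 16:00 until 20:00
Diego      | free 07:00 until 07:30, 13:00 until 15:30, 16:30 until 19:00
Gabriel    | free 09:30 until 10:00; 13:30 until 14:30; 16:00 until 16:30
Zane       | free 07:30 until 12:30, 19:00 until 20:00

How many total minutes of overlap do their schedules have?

Gita free: 07:00-10:00, 11:00-16:00 (invert busy blocks within the working day).
Diego free: 07:00-07:30, 13:00-15:30, 16:30-19:00.
Gabriel free: 09:30-10:00, 13:30-14:30, 16:00-16:30.
Zane free: 07:30-12:30, 19:00-20:00.
Gita ∩ Diego: 07:00-07:30, 13:00-15:30.
Gita ∩ Diego ∩ Gabriel: 13:30-14:30.
Gita ∩ Diego ∩ Gabriel ∩ Zane: ∅.
There is no time when everyone is free.
There is no common window, so the total is 0 minutes.

0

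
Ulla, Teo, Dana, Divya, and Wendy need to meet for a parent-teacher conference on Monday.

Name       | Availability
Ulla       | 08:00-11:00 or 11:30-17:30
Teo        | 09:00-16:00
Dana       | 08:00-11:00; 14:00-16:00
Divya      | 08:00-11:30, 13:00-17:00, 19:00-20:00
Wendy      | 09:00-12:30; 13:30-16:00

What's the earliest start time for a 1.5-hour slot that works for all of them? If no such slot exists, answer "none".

Ulla ∩ Teo: 09:00-11:00, 11:30-16:00.
Ulla ∩ Teo ∩ Dana: 09:00-11:00, 14:00-16:00.
Ulla ∩ Teo ∩ Dana ∩ Divya: 09:00-11:00, 14:00-16:00.
Ulla ∩ Teo ∩ Dana ∩ Divya ∩ Wendy: 09:00-11:00, 14:00-16:00.
The first common window of at least 90 minutes is 09:00-11:00, so the earliest start is 09:00.

09:00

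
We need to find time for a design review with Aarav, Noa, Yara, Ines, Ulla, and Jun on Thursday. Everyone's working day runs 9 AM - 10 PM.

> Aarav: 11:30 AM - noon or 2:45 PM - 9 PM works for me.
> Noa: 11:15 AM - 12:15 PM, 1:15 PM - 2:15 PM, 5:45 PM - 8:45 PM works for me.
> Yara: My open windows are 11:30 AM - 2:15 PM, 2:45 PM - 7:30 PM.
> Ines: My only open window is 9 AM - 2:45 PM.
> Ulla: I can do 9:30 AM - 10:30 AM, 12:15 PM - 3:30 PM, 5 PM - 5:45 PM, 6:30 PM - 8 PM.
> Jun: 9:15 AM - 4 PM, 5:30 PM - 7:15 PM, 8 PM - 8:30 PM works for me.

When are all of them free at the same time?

none

Aarav ∩ Noa: 11:30-12:00, 17:45-20:45.
Aarav ∩ Noa ∩ Yara: 11:30-12:00, 17:45-19:30.
Aarav ∩ Noa ∩ Yara ∩ Ines: 11:30-12:00.
Aarav ∩ Noa ∩ Yara ∩ Ines ∩ Ulla: ∅.
Aarav ∩ Noa ∩ Yara ∩ Ines ∩ Ulla ∩ Jun: ∅.
There is no time when everyone is free.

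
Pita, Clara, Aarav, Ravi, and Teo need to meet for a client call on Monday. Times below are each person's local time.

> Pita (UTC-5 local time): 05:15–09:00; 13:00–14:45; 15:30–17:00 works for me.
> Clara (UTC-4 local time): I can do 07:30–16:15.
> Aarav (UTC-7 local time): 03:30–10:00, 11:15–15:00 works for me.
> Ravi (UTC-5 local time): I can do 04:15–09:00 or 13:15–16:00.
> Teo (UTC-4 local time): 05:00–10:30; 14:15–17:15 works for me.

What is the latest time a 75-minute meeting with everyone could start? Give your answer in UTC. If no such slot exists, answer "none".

18:30

Pita in UTC: 10:15-14:00, 18:00-19:45, 20:30-22:00 (add 5h to convert from UTC-5).
Clara in UTC: 11:30-20:15 (add 4h to convert from UTC-4).
Aarav in UTC: 10:30-17:00, 18:15-22:00 (add 7h to convert from UTC-7).
Ravi in UTC: 09:15-14:00, 18:15-21:00 (add 5h to convert from UTC-5).
Teo in UTC: 09:00-14:30, 18:15-21:15 (add 4h to convert from UTC-4).
Pita ∩ Clara: 11:30-14:00, 18:00-19:45.
Pita ∩ Clara ∩ Aarav: 11:30-14:00, 18:15-19:45.
Pita ∩ Clara ∩ Aarav ∩ Ravi: 11:30-14:00, 18:15-19:45.
Pita ∩ Clara ∩ Aarav ∩ Ravi ∩ Teo: 11:30-14:00, 18:15-19:45.
So the common availability across everyone is 11:30-14:00, 18:15-19:45.
The last common window of at least 75 minutes is 18:15-19:45; a 75-minute meeting can start as late as 18:30 and still end by 19:45.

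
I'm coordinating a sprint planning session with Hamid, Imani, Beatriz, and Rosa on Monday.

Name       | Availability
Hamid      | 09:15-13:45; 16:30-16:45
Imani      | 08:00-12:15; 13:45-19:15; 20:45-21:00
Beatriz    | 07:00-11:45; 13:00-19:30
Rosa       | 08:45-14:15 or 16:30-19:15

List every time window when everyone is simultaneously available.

Hamid ∩ Imani: 09:15-12:15, 16:30-16:45.
Hamid ∩ Imani ∩ Beatriz: 09:15-11:45, 16:30-16:45.
Hamid ∩ Imani ∩ Beatriz ∩ Rosa: 09:15-11:45, 16:30-16:45.
Those are the intersection windows.

09:15-11:45, 16:30-16:45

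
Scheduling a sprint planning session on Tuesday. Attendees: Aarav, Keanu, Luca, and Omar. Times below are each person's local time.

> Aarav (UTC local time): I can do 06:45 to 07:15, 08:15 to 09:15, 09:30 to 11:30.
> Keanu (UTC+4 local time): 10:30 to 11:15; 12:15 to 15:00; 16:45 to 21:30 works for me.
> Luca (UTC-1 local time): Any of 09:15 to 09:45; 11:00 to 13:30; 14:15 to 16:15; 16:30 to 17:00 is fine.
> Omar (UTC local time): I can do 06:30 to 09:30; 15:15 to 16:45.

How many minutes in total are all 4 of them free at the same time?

Aarav in UTC: 06:45-07:15, 08:15-09:15, 09:30-11:30.
Keanu in UTC: 06:30-07:15, 08:15-11:00, 12:45-17:30 (subtract 4h to convert from UTC+4).
Luca in UTC: 10:15-10:45, 12:00-14:30, 15:15-17:15, 17:30-18:00 (add 1h to convert from UTC-1).
Omar in UTC: 06:30-09:30, 15:15-16:45.
Aarav ∩ Keanu: 06:45-07:15, 08:15-09:15, 09:30-11:00.
Aarav ∩ Keanu ∩ Luca: 10:15-10:45.
Aarav ∩ Keanu ∩ Luca ∩ Omar: ∅.
There is no time when everyone is free.
There is no common window, so the total is 0 minutes.

0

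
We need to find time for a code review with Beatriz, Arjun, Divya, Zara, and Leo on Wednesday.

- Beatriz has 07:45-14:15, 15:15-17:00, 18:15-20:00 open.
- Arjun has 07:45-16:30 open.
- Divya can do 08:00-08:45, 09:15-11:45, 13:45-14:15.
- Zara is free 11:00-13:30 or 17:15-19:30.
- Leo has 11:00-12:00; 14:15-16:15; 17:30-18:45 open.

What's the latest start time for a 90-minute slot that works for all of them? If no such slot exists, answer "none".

none

Beatriz ∩ Arjun: 07:45-14:15, 15:15-16:30.
Beatriz ∩ Arjun ∩ Divya: 08:00-08:45, 09:15-11:45, 13:45-14:15.
Beatriz ∩ Arjun ∩ Divya ∩ Zara: 11:00-11:45.
Beatriz ∩ Arjun ∩ Divya ∩ Zara ∩ Leo: 11:00-11:45.
No common window is at least 90 minutes long.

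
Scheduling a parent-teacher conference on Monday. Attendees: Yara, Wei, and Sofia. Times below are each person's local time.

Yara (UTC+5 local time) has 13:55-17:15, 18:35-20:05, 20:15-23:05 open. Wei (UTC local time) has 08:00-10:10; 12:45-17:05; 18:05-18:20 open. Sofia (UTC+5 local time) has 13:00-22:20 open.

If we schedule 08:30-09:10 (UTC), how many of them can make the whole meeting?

Yara in UTC: 08:55-12:15, 13:35-15:05, 15:15-18:05 (subtract 5h to convert from UTC+5).
Wei in UTC: 08:00-10:10, 12:45-17:05, 18:05-18:20.
Sofia in UTC: 08:00-17:20 (subtract 5h to convert from UTC+5).
Wei and Sofia can make the full 08:30-09:10 slot — that's 2.

2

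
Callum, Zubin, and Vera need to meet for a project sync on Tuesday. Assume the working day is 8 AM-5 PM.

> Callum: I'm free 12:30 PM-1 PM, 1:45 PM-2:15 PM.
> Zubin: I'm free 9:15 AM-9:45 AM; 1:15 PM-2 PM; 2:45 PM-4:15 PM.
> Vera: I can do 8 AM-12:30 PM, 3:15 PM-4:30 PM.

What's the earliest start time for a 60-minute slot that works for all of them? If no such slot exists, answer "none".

none

Callum ∩ Zubin: 13:45-14:00.
Callum ∩ Zubin ∩ Vera: ∅.
There is no time when everyone is free.
No common window is at least 60 minutes long.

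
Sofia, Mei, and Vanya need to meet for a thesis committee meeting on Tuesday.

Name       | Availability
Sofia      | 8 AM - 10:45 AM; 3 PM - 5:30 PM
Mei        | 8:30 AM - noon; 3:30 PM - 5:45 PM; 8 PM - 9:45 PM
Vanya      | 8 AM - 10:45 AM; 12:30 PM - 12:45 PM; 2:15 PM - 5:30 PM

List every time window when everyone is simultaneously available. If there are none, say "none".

08:30-10:45, 15:30-17:30

Sofia ∩ Mei: 08:30-10:45, 15:30-17:30.
Sofia ∩ Mei ∩ Vanya: 08:30-10:45, 15:30-17:30.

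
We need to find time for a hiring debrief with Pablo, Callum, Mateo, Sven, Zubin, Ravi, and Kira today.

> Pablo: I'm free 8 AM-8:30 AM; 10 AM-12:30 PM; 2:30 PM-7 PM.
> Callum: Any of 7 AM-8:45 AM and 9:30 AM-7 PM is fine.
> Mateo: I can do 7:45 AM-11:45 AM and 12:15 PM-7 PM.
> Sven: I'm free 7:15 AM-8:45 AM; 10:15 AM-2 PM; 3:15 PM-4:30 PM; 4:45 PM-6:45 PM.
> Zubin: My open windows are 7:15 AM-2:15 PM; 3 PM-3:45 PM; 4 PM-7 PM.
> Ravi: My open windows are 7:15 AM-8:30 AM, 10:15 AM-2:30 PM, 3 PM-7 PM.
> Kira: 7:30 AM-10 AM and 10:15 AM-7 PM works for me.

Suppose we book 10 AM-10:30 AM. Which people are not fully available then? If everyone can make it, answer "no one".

Kira, Ravi, Sven

Pablo: free for 10:00-10:30. Callum: free for 10:00-10:30. Mateo: free for 10:00-10:30. Sven: not fully free for 10:00-10:30. Zubin: free for 10:00-10:30. Ravi: not fully free for 10:00-10:30. Kira: not fully free for 10:00-10:30.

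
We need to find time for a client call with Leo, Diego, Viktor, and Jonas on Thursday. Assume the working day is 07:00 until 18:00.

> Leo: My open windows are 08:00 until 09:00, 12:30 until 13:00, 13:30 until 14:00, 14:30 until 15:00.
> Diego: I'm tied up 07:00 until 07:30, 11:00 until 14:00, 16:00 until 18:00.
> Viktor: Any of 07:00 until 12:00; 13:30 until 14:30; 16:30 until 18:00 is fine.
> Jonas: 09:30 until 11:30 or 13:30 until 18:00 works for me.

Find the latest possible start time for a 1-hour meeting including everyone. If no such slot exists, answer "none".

none

Leo free: 08:00-09:00, 12:30-13:00, 13:30-14:00, 14:30-15:00.
Diego free: 07:30-11:00, 14:00-16:00 (invert busy blocks within the working day).
Viktor free: 07:00-12:00, 13:30-14:30, 16:30-18:00.
Jonas free: 09:30-11:30, 13:30-18:00.
Leo ∩ Diego: 08:00-09:00, 14:30-15:00.
Leo ∩ Diego ∩ Viktor: 08:00-09:00.
Leo ∩ Diego ∩ Viktor ∩ Jonas: ∅.
There is no time when everyone is free.
No common window is at least 60 minutes long.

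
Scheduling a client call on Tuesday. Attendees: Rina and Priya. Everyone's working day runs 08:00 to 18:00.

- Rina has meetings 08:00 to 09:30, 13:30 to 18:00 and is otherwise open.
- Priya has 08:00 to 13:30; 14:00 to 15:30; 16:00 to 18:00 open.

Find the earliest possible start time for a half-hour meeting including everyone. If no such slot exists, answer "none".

Rina free: 09:30-13:30 (invert busy blocks within the working day).
Priya free: 08:00-13:30, 14:00-15:30, 16:00-18:00.
Rina ∩ Priya: 09:30-13:30.
So the common availability across everyone is 09:30-13:30.
The first common window of at least 30 minutes is 09:30-13:30, so the earliest start is 09:30.

09:30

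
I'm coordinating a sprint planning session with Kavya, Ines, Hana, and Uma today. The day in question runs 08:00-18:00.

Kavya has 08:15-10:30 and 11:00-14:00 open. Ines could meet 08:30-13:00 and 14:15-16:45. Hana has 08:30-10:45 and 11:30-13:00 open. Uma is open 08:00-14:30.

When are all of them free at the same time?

Kavya ∩ Ines: 08:30-10:30, 11:00-13:00.
Kavya ∩ Ines ∩ Hana: 08:30-10:30, 11:30-13:00.
Kavya ∩ Ines ∩ Hana ∩ Uma: 08:30-10:30, 11:30-13:00.

08:30-10:30, 11:30-13:00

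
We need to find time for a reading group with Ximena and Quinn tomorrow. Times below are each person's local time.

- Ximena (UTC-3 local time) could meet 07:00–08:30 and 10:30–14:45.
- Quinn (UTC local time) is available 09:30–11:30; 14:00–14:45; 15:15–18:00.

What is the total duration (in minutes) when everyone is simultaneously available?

285

Ximena in UTC: 10:00-11:30, 13:30-17:45 (add 3h to convert from UTC-3).
Quinn in UTC: 09:30-11:30, 14:00-14:45, 15:15-18:00.
Ximena ∩ Quinn: 10:00-11:30, 14:00-14:45, 15:15-17:45.
Summing the common windows: 90 + 45 + 150 = 285 minutes.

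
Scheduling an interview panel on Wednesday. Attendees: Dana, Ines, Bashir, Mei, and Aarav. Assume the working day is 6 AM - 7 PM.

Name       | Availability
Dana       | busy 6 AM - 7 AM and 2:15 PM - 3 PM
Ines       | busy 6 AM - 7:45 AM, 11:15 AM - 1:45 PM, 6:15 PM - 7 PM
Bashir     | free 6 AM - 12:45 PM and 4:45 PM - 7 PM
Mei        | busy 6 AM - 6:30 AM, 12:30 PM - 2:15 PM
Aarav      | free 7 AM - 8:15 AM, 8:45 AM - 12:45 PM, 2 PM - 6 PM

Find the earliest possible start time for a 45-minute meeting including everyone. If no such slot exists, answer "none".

08:45

Dana free: 07:00-14:15, 15:00-19:00 (invert busy blocks within the working day).
Ines free: 07:45-11:15, 13:45-18:15 (invert busy blocks within the working day).
Bashir free: 06:00-12:45, 16:45-19:00.
Mei free: 06:30-12:30, 14:15-19:00 (invert busy blocks within the working day).
Aarav free: 07:00-08:15, 08:45-12:45, 14:00-18:00.
Dana ∩ Ines: 07:45-11:15, 13:45-14:15, 15:00-18:15.
Dana ∩ Ines ∩ Bashir: 07:45-11:15, 16:45-18:15.
Dana ∩ Ines ∩ Bashir ∩ Mei: 07:45-11:15, 16:45-18:15.
Dana ∩ Ines ∩ Bashir ∩ Mei ∩ Aarav: 07:45-08:15, 08:45-11:15, 16:45-18:00.
The first common window of at least 45 minutes is 08:45-11:15, so the earliest start is 08:45.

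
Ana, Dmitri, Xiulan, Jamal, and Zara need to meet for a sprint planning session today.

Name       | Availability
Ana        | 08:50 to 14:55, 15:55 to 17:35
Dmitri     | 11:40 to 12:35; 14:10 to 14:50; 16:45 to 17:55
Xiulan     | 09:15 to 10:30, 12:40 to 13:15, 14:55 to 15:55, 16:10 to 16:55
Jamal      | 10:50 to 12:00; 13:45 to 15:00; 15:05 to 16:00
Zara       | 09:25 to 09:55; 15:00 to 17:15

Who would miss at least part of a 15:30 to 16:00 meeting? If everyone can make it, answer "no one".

Ana, Dmitri, Xiulan

Ana: not fully free for 15:30-16:00. Dmitri: not fully free for 15:30-16:00. Xiulan: not fully free for 15:30-16:00. Jamal: free for 15:30-16:00. Zara: free for 15:30-16:00.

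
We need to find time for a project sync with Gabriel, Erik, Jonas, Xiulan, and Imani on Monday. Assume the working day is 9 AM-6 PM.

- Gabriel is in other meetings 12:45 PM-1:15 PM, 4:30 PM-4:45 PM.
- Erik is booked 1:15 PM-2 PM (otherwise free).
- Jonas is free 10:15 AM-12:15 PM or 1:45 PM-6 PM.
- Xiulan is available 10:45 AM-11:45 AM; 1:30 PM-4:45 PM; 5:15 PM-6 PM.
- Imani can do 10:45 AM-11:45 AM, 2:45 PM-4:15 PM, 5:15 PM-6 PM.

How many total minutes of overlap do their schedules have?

Gabriel free: 09:00-12:45, 13:15-16:30, 16:45-18:00 (invert busy blocks within the working day).
Erik free: 09:00-13:15, 14:00-18:00 (invert busy blocks within the working day).
Jonas free: 10:15-12:15, 13:45-18:00.
Xiulan free: 10:45-11:45, 13:30-16:45, 17:15-18:00.
Imani free: 10:45-11:45, 14:45-16:15, 17:15-18:00.
Gabriel ∩ Erik: 09:00-12:45, 14:00-16:30, 16:45-18:00.
Gabriel ∩ Erik ∩ Jonas: 10:15-12:15, 14:00-16:30, 16:45-18:00.
Gabriel ∩ Erik ∩ Jonas ∩ Xiulan: 10:45-11:45, 14:00-16:30, 17:15-18:00.
Gabriel ∩ Erik ∩ Jonas ∩ Xiulan ∩ Imani: 10:45-11:45, 14:45-16:15, 17:15-18:00.
So the common availability across everyone is 10:45-11:45, 14:45-16:15, 17:15-18:00.
Summing the common windows: 60 + 90 + 45 = 195 minutes.

195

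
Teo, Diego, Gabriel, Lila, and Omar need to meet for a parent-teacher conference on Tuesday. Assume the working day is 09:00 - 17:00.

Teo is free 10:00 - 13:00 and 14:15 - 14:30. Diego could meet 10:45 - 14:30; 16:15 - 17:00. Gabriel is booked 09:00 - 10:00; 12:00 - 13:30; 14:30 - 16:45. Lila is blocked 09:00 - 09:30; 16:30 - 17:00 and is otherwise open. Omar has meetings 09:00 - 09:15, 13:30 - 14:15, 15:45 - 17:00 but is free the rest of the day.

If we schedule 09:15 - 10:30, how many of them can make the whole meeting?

1

Teo free: 10:00-13:00, 14:15-14:30.
Diego free: 10:45-14:30, 16:15-17:00.
Gabriel free: 10:00-12:00, 13:30-14:30, 16:45-17:00 (invert busy blocks within the working day).
Lila free: 09:30-16:30 (invert busy blocks within the working day).
Omar free: 09:15-13:30, 14:15-15:45 (invert busy blocks within the working day).
Omar can make the full 09:15-10:30 slot — that's 1.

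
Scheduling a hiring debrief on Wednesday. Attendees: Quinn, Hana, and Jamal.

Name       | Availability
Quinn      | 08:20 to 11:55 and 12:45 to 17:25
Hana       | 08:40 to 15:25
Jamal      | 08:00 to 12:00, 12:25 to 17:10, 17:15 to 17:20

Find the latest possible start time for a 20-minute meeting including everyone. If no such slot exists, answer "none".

Quinn ∩ Hana: 08:40-11:55, 12:45-15:25.
Quinn ∩ Hana ∩ Jamal: 08:40-11:55, 12:45-15:25.
The last common window of at least 20 minutes is 12:45-15:25; a 20-minute meeting can start as late as 15:05 and still end by 15:25.

15:05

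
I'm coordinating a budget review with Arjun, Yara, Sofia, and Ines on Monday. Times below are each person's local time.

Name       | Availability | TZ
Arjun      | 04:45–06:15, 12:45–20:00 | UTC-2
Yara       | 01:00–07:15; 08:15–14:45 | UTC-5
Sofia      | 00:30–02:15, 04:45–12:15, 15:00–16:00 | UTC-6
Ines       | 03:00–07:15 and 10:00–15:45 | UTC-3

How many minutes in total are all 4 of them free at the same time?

300

Arjun in UTC: 06:45-08:15, 14:45-22:00 (add 2h to convert from UTC-2).
Yara in UTC: 06:00-12:15, 13:15-19:45 (add 5h to convert from UTC-5).
Sofia in UTC: 06:30-08:15, 10:45-18:15, 21:00-22:00 (add 6h to convert from UTC-6).
Ines in UTC: 06:00-10:15, 13:00-18:45 (add 3h to convert from UTC-3).
Arjun ∩ Yara: 06:45-08:15, 14:45-19:45.
Arjun ∩ Yara ∩ Sofia: 06:45-08:15, 14:45-18:15.
Arjun ∩ Yara ∩ Sofia ∩ Ines: 06:45-08:15, 14:45-18:15.
Summing the common windows: 90 + 210 = 300 minutes.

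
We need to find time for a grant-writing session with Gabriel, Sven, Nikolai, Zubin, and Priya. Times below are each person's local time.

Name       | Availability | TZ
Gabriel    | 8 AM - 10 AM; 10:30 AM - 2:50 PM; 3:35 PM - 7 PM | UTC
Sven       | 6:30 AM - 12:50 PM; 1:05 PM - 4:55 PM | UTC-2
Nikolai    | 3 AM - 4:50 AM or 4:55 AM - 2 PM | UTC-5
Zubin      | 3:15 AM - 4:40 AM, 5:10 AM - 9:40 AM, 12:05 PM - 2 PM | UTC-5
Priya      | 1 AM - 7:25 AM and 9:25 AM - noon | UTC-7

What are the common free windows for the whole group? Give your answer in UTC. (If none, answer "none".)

08:30-09:40, 10:30-14:25, 17:05-18:55

Gabriel in UTC: 08:00-10:00, 10:30-14:50, 15:35-19:00.
Sven in UTC: 08:30-14:50, 15:05-18:55 (add 2h to convert from UTC-2).
Nikolai in UTC: 08:00-09:50, 09:55-19:00 (add 5h to convert from UTC-5).
Zubin in UTC: 08:15-09:40, 10:10-14:40, 17:05-19:00 (add 5h to convert from UTC-5).
Priya in UTC: 08:00-14:25, 16:25-19:00 (add 7h to convert from UTC-7).
Gabriel ∩ Sven: 08:30-10:00, 10:30-14:50, 15:35-18:55.
Gabriel ∩ Sven ∩ Nikolai: 08:30-09:50, 09:55-10:00, 10:30-14:50, 15:35-18:55.
Gabriel ∩ Sven ∩ Nikolai ∩ Zubin: 08:30-09:40, 10:30-14:40, 17:05-18:55.
Gabriel ∩ Sven ∩ Nikolai ∩ Zubin ∩ Priya: 08:30-09:40, 10:30-14:25, 17:05-18:55.
Those are the intersection windows.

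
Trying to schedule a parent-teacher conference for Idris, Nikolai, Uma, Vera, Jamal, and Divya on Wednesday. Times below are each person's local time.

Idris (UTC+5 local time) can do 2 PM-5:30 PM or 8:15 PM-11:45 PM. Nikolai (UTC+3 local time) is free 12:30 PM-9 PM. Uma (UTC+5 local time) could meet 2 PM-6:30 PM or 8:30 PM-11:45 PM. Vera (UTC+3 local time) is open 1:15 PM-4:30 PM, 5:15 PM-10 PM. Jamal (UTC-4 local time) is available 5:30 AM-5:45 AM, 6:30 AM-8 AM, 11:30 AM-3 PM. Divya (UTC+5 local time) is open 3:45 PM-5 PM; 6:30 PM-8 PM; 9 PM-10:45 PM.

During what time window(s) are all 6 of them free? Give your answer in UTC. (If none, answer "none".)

10:45-12:00, 16:00-17:45

Idris in UTC: 09:00-12:30, 15:15-18:45 (subtract 5h to convert from UTC+5).
Nikolai in UTC: 09:30-18:00 (subtract 3h to convert from UTC+3).
Uma in UTC: 09:00-13:30, 15:30-18:45 (subtract 5h to convert from UTC+5).
Vera in UTC: 10:15-13:30, 14:15-19:00 (subtract 3h to convert from UTC+3).
Jamal in UTC: 09:30-09:45, 10:30-12:00, 15:30-19:00 (add 4h to convert from UTC-4).
Divya in UTC: 10:45-12:00, 13:30-15:00, 16:00-17:45 (subtract 5h to convert from UTC+5).
Idris ∩ Nikolai: 09:30-12:30, 15:15-18:00.
Idris ∩ Nikolai ∩ Uma: 09:30-12:30, 15:30-18:00.
Idris ∩ Nikolai ∩ Uma ∩ Vera: 10:15-12:30, 15:30-18:00.
Idris ∩ Nikolai ∩ Uma ∩ Vera ∩ Jamal: 10:30-12:00, 15:30-18:00.
Idris ∩ Nikolai ∩ Uma ∩ Vera ∩ Jamal ∩ Divya: 10:45-12:00, 16:00-17:45.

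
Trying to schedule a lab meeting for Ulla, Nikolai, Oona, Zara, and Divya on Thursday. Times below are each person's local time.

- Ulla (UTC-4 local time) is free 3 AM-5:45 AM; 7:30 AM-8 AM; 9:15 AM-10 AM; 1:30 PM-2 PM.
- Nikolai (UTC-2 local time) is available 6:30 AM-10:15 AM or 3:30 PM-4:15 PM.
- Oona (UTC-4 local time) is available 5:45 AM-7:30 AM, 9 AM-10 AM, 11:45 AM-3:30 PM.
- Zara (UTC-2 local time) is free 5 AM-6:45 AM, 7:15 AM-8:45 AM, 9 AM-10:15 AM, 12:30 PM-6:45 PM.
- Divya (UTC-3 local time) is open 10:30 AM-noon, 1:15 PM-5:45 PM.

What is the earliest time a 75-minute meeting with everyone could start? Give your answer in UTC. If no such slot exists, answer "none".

Ulla in UTC: 07:00-09:45, 11:30-12:00, 13:15-14:00, 17:30-18:00 (add 4h to convert from UTC-4).
Nikolai in UTC: 08:30-12:15, 17:30-18:15 (add 2h to convert from UTC-2).
Oona in UTC: 09:45-11:30, 13:00-14:00, 15:45-19:30 (add 4h to convert from UTC-4).
Zara in UTC: 07:00-08:45, 09:15-10:45, 11:00-12:15, 14:30-20:45 (add 2h to convert from UTC-2).
Divya in UTC: 13:30-15:00, 16:15-20:45 (add 3h to convert from UTC-3).
Ulla ∩ Nikolai: 08:30-09:45, 11:30-12:00, 17:30-18:00.
Ulla ∩ Nikolai ∩ Oona: 17:30-18:00.
Ulla ∩ Nikolai ∩ Oona ∩ Zara: 17:30-18:00.
Ulla ∩ Nikolai ∩ Oona ∩ Zara ∩ Divya: 17:30-18:00.
No common window is at least 75 minutes long.

none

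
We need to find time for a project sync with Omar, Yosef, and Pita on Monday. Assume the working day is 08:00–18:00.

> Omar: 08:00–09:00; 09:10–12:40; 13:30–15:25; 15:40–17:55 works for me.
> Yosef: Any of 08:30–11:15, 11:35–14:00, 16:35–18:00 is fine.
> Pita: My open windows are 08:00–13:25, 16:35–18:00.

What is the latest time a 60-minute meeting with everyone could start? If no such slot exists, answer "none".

16:55

Omar ∩ Yosef: 08:30-09:00, 09:10-11:15, 11:35-12:40, 13:30-14:00, 16:35-17:55.
Omar ∩ Yosef ∩ Pita: 08:30-09:00, 09:10-11:15, 11:35-12:40, 16:35-17:55.
The last common window of at least 60 minutes is 16:35-17:55; a 60-minute meeting can start as late as 16:55 and still end by 17:55.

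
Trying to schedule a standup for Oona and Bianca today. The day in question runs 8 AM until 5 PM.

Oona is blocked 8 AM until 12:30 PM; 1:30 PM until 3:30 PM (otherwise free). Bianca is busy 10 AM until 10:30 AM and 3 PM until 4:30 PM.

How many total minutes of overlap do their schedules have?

Oona free: 12:30-13:30, 15:30-17:00 (invert busy blocks within the working day).
Bianca free: 08:00-10:00, 10:30-15:00, 16:30-17:00 (invert busy blocks within the working day).
Oona ∩ Bianca: 12:30-13:30, 16:30-17:00.
Those are the intersection windows.
Summing the common windows: 60 + 30 = 90 minutes.

90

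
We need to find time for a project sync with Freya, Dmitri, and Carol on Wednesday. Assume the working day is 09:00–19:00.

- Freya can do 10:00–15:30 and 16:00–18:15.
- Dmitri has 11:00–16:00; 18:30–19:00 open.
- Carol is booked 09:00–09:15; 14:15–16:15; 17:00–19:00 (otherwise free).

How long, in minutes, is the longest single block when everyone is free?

Freya free: 10:00-15:30, 16:00-18:15.
Dmitri free: 11:00-16:00, 18:30-19:00.
Carol free: 09:15-14:15, 16:15-17:00 (invert busy blocks within the working day).
Freya ∩ Dmitri: 11:00-15:30.
Freya ∩ Dmitri ∩ Carol: 11:00-14:15.
The longest is 11:00-14:15 at 195 minutes.

195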